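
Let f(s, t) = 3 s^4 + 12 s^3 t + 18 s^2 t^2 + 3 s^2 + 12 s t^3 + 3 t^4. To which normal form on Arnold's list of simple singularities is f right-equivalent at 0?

The Hessian of f at 0 is [[6, 0], [0, 0]] with rank 1, so corank 1. A Groebner basis of the Jacobian ideal J(f) in C{s,t} is {t^3, s}; counting standard monomials gives mu = 3. Corank 1: A-series; mu = 3 gives A_3.

A_{3}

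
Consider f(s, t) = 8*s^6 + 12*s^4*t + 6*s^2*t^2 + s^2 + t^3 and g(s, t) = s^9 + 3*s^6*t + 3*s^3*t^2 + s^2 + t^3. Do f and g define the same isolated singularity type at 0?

The Hessian of f at 0 has rank 1. Corank 1: A-series; mu = 2 gives A_2. The Hessian of g at 0 has rank 1. Corank 1: A-series; mu = 2 gives A_2. Both have type A_2, hence right-equivalent.

Yes.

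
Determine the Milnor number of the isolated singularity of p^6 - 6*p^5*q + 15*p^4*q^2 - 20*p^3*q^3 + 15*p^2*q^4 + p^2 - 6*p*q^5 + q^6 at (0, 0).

5

The Hessian of f at 0 is [[2, 0], [0, 0]] with rank 1, so corank 1. A Groebner basis of the Jacobian ideal J(f) in C{p,q} is {q^5, p}; counting standard monomials gives mu = 5. Corank 1: A-series; mu = 5 gives A_5.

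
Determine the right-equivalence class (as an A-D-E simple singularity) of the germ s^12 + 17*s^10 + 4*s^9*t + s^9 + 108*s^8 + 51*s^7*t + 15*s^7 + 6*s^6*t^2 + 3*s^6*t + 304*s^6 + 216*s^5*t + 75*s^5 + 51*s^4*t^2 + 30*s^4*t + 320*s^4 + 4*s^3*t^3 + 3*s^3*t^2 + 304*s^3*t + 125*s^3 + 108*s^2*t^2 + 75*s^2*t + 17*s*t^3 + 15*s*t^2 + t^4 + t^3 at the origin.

The Hessian of f at 0 has rank 0. Corank 2; j^3 = (5*s + t)^3 is a perfect cube, so E-series; the 4-jet and mu = 7 give E_7.

E_7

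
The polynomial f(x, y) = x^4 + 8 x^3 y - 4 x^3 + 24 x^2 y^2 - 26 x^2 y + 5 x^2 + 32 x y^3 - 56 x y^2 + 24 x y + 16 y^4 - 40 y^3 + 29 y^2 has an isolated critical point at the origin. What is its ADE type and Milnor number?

Type A_1, Milnor number mu = 1.

The Hessian of f at 0 has rank 2. Corank 0: nondegenerate Morse point, so A_1.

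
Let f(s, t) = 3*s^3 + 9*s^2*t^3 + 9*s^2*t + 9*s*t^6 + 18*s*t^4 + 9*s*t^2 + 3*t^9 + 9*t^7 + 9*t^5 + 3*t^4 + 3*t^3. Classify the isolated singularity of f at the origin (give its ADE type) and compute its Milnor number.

Type E6, Milnor number mu = 6.

The Hessian of f at 0 has rank 0. Corank 2; j^3 = 3*(s + t)^3 is a perfect cube, so E-series; the 4-jet and mu = 6 give E_6.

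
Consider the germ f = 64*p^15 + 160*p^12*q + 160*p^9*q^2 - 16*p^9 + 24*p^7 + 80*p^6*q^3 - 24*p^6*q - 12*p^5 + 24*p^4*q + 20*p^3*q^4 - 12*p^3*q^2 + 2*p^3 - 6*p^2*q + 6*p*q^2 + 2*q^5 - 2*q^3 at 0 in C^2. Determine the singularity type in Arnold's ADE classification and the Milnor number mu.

Type E8, Milnor number mu = 8.

The Hessian of f at 0 is [[0, 0], [0, 0]] with rank 0, so corank 2. A Groebner basis of the Jacobian ideal J(f) in C{p,q} is {-p^2/4 + p*q^3 + p*q/2 - q^2/4, q^4, p^3 - 3*p*q^2 + 2*q^3, p^2*q - 2*p*q^2 + q^3}; counting standard monomials gives mu = 8. Corank 2; j^3 = 2*(p - q)^3 is a perfect cube, so E-series; the 5-jet and mu = 8 give E_8.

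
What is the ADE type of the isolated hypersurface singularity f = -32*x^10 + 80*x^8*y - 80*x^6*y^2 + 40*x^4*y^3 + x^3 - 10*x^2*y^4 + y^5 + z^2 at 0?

E_8

The Hessian of f at 0 is [[0, 0, 0], [0, 0, 0], [0, 0, 2]] with rank 1, so corank 2. A Groebner basis of the Jacobian ideal J(f) in C{x,y,z} is {y^4, x^2, z}; counting standard monomials gives mu = 8. Corank 2; j^3 = x^3 is a perfect cube, so E-series; the 5-jet and mu = 8 give E_8.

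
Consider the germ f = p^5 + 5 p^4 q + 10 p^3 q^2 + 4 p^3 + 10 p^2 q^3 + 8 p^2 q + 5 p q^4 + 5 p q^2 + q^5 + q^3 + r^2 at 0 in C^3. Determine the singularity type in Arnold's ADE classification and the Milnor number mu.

Type D_{6}, Milnor number mu = 6.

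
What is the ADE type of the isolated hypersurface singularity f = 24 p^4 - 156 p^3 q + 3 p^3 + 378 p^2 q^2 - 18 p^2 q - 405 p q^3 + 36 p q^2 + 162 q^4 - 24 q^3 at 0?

The Hessian of f at 0 has rank 0. Corank 2; j^3 = 3*(p - 2*q)^3 is a perfect cube, so E-series; the 4-jet and mu = 7 give E_7.

E_7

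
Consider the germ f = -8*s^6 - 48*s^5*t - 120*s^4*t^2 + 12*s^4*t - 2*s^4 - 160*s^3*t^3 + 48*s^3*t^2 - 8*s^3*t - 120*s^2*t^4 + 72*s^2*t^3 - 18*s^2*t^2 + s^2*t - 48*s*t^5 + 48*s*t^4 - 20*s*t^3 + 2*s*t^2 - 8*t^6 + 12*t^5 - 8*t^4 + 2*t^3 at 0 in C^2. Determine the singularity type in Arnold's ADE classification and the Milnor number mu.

The Hessian of f at 0 has rank 0. Corank 2; j^3 = t*(s^2 + 2*s*t + 2*t^2) splits into three distinct lines over C (the quadratic factor has nonzero discriminant), so D_4.

Type D_{4}, Milnor number mu = 4.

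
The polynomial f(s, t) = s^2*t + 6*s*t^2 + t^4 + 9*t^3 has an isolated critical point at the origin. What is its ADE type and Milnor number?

Type D5, Milnor number mu = 5.

The Hessian of f at 0 has rank 0. Corank 2; j^3 = t*(s + 3*t)^2 has shape L^2 M (L != M), so D-series; mu = 5 gives D_5.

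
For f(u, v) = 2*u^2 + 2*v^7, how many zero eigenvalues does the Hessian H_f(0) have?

1

The Hessian at 0 is [[4, 0], [0, 0]] of rank 1; hence corank 1.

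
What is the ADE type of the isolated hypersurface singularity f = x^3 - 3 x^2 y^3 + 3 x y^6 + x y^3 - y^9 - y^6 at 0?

E7

The Hessian of f at 0 has rank 0. Corank 2; j^3 = x^3 is a perfect cube, so E-series; the 4-jet and mu = 7 give E_7.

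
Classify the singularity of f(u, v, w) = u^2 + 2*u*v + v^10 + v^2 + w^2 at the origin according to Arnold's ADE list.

A_9

The Hessian of f at 0 is [[2, 2, 0], [2, 2, 0], [0, 0, 2]] with rank 2, so corank 1. A Groebner basis of the Jacobian ideal J(f) in C{u,v,w} is {v^9, u + v, w}; counting standard monomials gives mu = 9. Corank 1: A-series; mu = 9 gives A_9.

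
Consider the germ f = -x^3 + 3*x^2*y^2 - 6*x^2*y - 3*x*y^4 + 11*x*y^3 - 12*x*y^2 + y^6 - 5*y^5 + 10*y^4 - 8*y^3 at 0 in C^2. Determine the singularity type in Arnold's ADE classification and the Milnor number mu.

Type E_{7}, Milnor number mu = 7.

The Hessian of f at 0 has rank 0. Corank 2; j^3 = -(x + 2*y)^3 is a perfect cube, so E-series; the 4-jet and mu = 7 give E_7.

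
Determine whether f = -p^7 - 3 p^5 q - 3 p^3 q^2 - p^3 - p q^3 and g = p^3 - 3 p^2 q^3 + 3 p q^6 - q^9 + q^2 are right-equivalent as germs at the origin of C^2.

No.

The Hessian of f at 0 has rank 0. Corank 2; j^3 = -p^3 is a perfect cube, so E-series; the 4-jet and mu = 7 give E_7. The Hessian of g at 0 has rank 1. Corank 1: A-series; mu = 2 gives A_2. f is E_7 but g is A_2, hence not right-equivalent.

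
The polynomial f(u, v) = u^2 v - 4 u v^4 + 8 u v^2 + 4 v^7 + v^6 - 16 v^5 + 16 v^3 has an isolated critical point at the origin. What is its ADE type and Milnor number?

Type D7, Milnor number mu = 7.

The Hessian of f at 0 is [[0, 0], [0, 0]] with rank 0, so corank 2. A Groebner basis of the Jacobian ideal J(f) in C{u,v} is {-u*v/2 + v^4 - 2*v^2, u^3 + 16*u^2 + 128*u*v + 64*v^3 + 256*v^2, u^2*v - 8*u^2/3 - 64*u*v/3 - 16*v^3 - 128*v^2/3, u^2/3 + u*v^2 + 8*u*v/3 + 4*v^3 + 16*v^2/3}; counting standard monomials gives mu = 7. Corank 2; j^3 = v*(u + 4*v)^2 has shape L^2 M (L != M), so D-series; mu = 7 gives D_7.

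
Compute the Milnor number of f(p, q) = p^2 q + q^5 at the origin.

The Hessian of f at 0 has rank 0. Corank 2; j^3 = p^2*q has shape L^2 M (L != M), so D-series; mu = 6 gives D_6.

6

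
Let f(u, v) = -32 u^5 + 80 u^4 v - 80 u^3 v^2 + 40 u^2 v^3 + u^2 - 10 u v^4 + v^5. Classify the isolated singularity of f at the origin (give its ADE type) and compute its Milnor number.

The Hessian of f at 0 is [[2, 0], [0, 0]] with rank 1, so corank 1. A Groebner basis of the Jacobian ideal J(f) in C{u,v} is {v^4, u}; counting standard monomials gives mu = 4. Corank 1: A-series; mu = 4 gives A_4.

Type A_4, Milnor number mu = 4.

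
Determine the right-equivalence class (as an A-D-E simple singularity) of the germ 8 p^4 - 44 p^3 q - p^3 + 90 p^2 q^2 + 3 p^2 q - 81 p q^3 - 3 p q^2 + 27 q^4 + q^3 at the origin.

The Hessian of f at 0 has rank 0. Corank 2; j^3 = -(p - q)^3 is a perfect cube, so E-series; the 4-jet and mu = 7 give E_7.

E_{7}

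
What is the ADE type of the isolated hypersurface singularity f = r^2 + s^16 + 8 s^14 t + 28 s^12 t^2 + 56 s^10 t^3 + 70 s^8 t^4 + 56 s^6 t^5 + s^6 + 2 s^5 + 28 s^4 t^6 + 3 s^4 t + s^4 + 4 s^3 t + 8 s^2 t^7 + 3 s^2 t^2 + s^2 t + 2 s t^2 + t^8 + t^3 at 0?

The Hessian of f at 0 is [[0, 0, 0], [0, 0, 0], [0, 0, 2]] with rank 1, so corank 2. A Groebner basis of the Jacobian ideal J(f) in C{s,t,r} is {s^4 + s^3 - s*t - t^2, -7*s^3/8 + s^2/8 + s*t^3 - 6*s*t^2 + 33*s*t/8 - 3*t^3 + 4*t^2, 5*s^3/2 - s^2/2 + 14*s*t^2 - 23*s*t/2 + t^4 + 6*t^3 - 11*t^2, s^2*t + s*t + t^2, r}; counting standard monomials gives mu = 9. Corank 2; j^3 = t*(s + t)^2 has shape L^2 M (L != M), so D-series; mu = 9 gives D_9.

D9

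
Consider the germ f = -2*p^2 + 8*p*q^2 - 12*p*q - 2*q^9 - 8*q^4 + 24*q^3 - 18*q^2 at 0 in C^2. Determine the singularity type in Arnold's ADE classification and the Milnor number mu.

Type A_8, Milnor number mu = 8.

The Hessian of f at 0 has rank 1. Corank 1: A-series; mu = 8 gives A_8.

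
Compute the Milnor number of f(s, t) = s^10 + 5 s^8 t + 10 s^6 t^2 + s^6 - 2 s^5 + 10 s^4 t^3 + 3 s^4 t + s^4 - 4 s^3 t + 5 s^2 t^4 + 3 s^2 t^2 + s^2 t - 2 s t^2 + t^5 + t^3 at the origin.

6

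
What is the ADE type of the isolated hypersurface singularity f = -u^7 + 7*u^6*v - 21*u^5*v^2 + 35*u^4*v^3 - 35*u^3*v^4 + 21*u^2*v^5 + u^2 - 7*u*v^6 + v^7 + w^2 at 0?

A_{6}

The Hessian of f at 0 has rank 2. Corank 1: A-series; mu = 6 gives A_6.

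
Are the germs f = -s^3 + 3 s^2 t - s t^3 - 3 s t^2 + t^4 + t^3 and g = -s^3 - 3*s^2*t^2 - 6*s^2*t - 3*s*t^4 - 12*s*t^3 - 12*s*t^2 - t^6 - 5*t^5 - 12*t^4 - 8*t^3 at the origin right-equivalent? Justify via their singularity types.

The Hessian of f at 0 is [[0, 0], [0, 0]] with rank 0, so corank 2. A Groebner basis of the Jacobian ideal J(f) in C{s,t} is {s^3 - 3*s^2*t - 6*s^2 + 12*s*t - 6*t^2, 3*s^2 + s*t^2 - 6*s*t + 3*t^2, 3*s^2 - 6*s*t + t^3 + 3*t^2}; counting standard monomials gives mu = 7. Corank 2; j^3 = -(s - t)^3 is a perfect cube, so E-series; the 4-jet and mu = 7 give E_7. The Hessian of g at 0 is [[0, 0], [0, 0]] with rank 0, so corank 2. A Groebner basis of the Jacobian ideal J(g) in C{s,t} is {t^4, s^3 + 6*s^2*t - 6*s^2 - 24*s*t - 16*t^3 - 24*t^2, s^2/2 + s*t^2 + 2*s*t + 2*t^3 + 2*t^2}; counting standard monomials gives mu = 8. Corank 2; j^3 = -(s + 2*t)^3 is a perfect cube, so E-series; the 5-jet and mu = 8 give E_8. f is E_7 but g is E_8, hence not right-equivalent.

No.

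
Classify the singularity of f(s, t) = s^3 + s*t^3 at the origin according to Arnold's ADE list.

The Hessian of f at 0 has rank 0. Corank 2; j^3 = s^3 is a perfect cube, so E-series; the 4-jet and mu = 7 give E_7.

E_{7}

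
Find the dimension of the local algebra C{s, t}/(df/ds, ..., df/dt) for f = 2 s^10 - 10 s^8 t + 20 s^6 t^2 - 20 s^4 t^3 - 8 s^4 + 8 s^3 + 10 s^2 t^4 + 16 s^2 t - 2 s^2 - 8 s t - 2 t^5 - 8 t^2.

4

The Hessian of f at 0 is [[-4, -8], [-8, -16]] with rank 1, so corank 1. A Groebner basis of the Jacobian ideal J(f) in C{s,t} is {s/64 + t^3 - t^2/8 + t/32, s^2 - s/2 - t, s*t + s/8 + t^2 + t/4}; counting standard monomials gives mu = 4. Corank 1: A-series; mu = 4 gives A_4.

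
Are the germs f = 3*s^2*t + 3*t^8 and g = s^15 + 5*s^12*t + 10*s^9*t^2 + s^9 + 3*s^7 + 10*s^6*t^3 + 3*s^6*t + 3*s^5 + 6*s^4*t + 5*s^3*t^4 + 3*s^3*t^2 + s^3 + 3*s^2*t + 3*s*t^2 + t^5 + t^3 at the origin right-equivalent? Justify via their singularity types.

No.

The Hessian of f at 0 has rank 0. Corank 2; j^3 = 3*s^2*t has shape L^2 M (L != M), so D-series; mu = 9 gives D_9. The Hessian of g at 0 has rank 0. Corank 2; j^3 = (s + t)^3 is a perfect cube, so E-series; the 5-jet and mu = 8 give E_8. f is D_9 but g is E_8, hence not right-equivalent.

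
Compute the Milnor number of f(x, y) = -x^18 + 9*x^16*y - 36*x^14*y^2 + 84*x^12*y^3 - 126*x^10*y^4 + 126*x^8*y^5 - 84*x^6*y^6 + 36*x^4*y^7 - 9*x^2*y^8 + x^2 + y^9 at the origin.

8

The Hessian of f at 0 has rank 1. Corank 1: A-series; mu = 8 gives A_8.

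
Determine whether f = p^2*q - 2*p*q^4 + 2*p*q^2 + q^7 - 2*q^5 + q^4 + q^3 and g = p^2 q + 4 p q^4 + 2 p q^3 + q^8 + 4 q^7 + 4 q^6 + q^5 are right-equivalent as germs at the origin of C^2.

No.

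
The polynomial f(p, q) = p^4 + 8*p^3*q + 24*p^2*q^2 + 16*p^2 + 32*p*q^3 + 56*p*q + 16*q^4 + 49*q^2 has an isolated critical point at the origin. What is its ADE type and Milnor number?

Type A3, Milnor number mu = 3.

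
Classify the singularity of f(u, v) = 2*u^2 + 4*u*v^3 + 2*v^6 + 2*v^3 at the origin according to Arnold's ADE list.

A_2

The Hessian of f at 0 has rank 1. Corank 1: A-series; mu = 2 gives A_2.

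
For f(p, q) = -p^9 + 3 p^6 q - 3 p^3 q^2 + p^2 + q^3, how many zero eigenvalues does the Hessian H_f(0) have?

1

Hessian at 0 has rank 1.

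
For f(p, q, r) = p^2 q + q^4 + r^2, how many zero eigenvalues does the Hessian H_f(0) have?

2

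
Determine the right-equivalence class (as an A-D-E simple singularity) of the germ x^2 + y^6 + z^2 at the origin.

The Hessian of f at 0 has rank 2. Corank 1: A-series; mu = 5 gives A_5.

A_5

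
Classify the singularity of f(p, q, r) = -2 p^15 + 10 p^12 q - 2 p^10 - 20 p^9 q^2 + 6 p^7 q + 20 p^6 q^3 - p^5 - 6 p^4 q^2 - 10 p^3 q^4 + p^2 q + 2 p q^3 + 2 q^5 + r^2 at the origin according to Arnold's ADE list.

D_6

The Hessian of f at 0 has rank 1. Corank 2; j^3 = p^2*q has shape L^2 M (L != M), so D-series; mu = 6 gives D_6.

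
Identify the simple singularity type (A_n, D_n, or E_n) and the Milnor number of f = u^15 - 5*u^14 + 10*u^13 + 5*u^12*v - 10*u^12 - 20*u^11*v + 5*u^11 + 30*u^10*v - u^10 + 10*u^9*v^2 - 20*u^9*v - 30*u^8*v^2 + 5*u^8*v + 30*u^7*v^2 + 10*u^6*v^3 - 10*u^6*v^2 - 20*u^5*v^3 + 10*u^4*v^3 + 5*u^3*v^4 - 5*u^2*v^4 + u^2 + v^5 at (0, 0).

Type A_4, Milnor number mu = 4.

The Hessian of f at 0 has rank 1. Corank 1: A-series; mu = 4 gives A_4.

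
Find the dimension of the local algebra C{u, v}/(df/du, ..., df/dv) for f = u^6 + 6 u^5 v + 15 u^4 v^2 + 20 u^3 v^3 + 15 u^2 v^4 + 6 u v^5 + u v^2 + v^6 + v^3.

7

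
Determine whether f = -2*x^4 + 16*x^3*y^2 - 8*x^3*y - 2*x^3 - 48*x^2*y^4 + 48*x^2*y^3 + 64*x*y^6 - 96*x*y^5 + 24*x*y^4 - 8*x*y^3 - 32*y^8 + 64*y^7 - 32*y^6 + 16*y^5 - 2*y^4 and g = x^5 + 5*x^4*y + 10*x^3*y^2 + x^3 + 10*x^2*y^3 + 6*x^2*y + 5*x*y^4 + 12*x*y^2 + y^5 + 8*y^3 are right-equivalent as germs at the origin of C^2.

The Hessian of f at 0 is [[0, 0], [0, 0]] with rank 0, so corank 2. A Groebner basis of the Jacobian ideal J(f) in C{x,y} is {x^3, x^2*y, -x^2/4 + x*y^2, 3*x^2/4 + y^3}; counting standard monomials gives mu = 6. Corank 2; j^3 = -2*x^3 is a perfect cube, so E-series; the 4-jet and mu = 6 give E_6. The Hessian of g at 0 is [[0, 0], [0, 0]] with rank 0, so corank 2. A Groebner basis of the Jacobian ideal J(g) in C{x,y} is {y^5, x*y^3 + 7*y^4/4, x^2 + 4*x*y + 4*y^2}; counting standard monomials gives mu = 8. Corank 2; j^3 = (x + 2*y)^3 is a perfect cube, so E-series; the 5-jet and mu = 8 give E_8. f is E_6 but g is E_8, hence not right-equivalent.

No.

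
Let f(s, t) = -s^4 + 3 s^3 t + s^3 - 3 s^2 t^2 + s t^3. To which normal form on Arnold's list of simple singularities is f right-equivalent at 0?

E_{7}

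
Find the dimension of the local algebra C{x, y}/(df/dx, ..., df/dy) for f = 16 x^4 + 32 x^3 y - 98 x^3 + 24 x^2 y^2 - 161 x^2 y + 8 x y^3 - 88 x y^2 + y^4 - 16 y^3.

5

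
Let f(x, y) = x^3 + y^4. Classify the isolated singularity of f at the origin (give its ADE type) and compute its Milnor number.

The Hessian of f at 0 has rank 0. Corank 2; j^3 = x^3 is a perfect cube, so E-series; the 4-jet and mu = 6 give E_6.

Type E_6, Milnor number mu = 6.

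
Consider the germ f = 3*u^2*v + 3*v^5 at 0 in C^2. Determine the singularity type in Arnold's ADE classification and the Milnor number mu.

Type D_{6}, Milnor number mu = 6.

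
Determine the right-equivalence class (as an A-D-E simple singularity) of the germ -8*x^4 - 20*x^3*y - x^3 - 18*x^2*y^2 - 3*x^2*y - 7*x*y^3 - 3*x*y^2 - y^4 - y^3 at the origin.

E_7

The Hessian of f at 0 has rank 0. Corank 2; j^3 = -(x + y)^3 is a perfect cube, so E-series; the 4-jet and mu = 7 give E_7.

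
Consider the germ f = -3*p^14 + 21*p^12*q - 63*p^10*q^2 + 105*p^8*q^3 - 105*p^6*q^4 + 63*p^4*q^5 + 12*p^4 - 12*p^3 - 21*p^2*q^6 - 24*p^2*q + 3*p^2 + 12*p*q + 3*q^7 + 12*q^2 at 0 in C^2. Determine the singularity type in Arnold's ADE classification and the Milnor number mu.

Type A_6, Milnor number mu = 6.

The Hessian of f at 0 is [[6, 12], [12, 24]] with rank 1, so corank 1. A Groebner basis of the Jacobian ideal J(f) in C{p,q} is {7*p*q/48 + 5*p/384 + q^4 - q^3/3 + 3*q^2/16 + 5*q/192, p*q^2 + p*q/3 + p/48 + 2*q^3/3 + q^2/2 + q/24, p^2 - p/2 - q}; counting standard monomials gives mu = 6. Corank 1: A-series; mu = 6 gives A_6.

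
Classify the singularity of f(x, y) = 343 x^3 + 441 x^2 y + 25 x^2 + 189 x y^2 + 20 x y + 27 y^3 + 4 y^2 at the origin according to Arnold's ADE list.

A_{2}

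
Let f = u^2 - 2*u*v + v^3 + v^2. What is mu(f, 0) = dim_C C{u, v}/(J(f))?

2

The Hessian of f at 0 has rank 1. Corank 1: A-series; mu = 2 gives A_2.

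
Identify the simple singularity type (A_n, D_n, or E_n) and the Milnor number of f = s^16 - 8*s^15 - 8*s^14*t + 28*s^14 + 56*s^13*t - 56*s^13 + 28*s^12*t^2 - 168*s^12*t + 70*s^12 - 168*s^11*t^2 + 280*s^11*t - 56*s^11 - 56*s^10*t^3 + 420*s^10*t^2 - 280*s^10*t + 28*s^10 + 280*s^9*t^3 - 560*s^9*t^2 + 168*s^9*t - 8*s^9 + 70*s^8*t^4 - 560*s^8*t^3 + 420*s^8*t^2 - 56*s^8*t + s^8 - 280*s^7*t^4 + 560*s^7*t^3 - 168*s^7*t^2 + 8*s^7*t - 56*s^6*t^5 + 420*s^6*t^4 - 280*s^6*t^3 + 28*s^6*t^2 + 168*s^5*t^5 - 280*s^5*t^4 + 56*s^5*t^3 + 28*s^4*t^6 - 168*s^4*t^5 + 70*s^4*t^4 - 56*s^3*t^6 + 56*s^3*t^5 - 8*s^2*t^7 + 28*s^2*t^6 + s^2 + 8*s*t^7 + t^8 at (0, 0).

The Hessian of f at 0 has rank 1. Corank 1: A-series; mu = 7 gives A_7.

Type A7, Milnor number mu = 7.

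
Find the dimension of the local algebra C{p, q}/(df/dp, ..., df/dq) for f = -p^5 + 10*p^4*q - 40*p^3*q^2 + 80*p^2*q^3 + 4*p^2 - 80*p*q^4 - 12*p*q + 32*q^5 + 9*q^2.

The Hessian of f at 0 has rank 1. Corank 1: A-series; mu = 4 gives A_4.

4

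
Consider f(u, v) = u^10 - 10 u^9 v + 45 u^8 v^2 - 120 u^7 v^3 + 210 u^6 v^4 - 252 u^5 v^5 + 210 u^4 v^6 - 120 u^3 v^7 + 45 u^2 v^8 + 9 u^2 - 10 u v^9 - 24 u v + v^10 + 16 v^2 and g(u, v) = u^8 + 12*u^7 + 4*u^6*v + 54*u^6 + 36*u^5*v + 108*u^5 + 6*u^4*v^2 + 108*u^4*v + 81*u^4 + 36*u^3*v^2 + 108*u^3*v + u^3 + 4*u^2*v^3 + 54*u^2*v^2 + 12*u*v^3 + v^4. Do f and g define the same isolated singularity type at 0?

No.

The Hessian of f at 0 has rank 1. Corank 1: A-series; mu = 9 gives A_9. The Hessian of g at 0 has rank 0. Corank 2; j^3 = u^3 is a perfect cube, so E-series; the 4-jet and mu = 6 give E_6. f is A_9 but g is E_6, hence not right-equivalent.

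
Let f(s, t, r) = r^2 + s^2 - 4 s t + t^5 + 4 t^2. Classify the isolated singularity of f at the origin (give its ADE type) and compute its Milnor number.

Type A_4, Milnor number mu = 4.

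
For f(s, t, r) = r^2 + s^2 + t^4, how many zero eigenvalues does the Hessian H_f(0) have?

1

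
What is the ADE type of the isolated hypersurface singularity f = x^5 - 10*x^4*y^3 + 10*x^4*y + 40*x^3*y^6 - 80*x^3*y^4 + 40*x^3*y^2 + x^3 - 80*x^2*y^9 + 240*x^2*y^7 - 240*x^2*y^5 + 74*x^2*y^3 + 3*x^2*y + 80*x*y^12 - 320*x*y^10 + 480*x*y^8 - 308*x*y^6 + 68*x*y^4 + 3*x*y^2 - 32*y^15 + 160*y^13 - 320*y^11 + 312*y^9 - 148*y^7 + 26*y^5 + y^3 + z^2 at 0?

E_8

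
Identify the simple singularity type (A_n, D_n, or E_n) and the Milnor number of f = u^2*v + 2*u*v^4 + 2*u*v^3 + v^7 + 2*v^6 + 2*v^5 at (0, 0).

Type D6, Milnor number mu = 6.

The Hessian of f at 0 is [[0, 0], [0, 0]] with rank 0, so corank 2. A Groebner basis of the Jacobian ideal J(f) in C{u,v} is {u^3, u^2*v, -u^2/4 + u*v^2, -u^2/4 + u*v + v^3}; counting standard monomials gives mu = 6. Corank 2; j^3 = u^2*v has shape L^2 M (L != M), so D-series; mu = 6 gives D_6.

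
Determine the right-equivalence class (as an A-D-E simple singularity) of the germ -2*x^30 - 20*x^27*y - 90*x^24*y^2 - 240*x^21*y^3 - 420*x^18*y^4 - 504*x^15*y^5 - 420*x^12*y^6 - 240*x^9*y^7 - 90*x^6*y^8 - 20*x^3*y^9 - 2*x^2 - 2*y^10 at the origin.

The Hessian of f at 0 is [[-4, 0], [0, 0]] with rank 1, so corank 1. A Groebner basis of the Jacobian ideal J(f) in C{x,y} is {y^9, x}; counting standard monomials gives mu = 9. Corank 1: A-series; mu = 9 gives A_9.

A_9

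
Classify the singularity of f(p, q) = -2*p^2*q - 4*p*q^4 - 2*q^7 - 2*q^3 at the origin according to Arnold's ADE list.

D_4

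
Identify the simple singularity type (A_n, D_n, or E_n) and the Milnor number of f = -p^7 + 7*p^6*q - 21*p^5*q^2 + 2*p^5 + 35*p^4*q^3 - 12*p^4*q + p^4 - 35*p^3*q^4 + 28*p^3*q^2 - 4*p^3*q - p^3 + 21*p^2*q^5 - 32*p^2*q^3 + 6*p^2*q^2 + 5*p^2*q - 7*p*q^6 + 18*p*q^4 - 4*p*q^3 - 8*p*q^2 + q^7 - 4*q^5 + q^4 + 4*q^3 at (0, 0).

The Hessian of f at 0 has rank 0. Corank 2; j^3 = -(p - 2*q)^2*(p - q) has shape L^2 M (L != M), so D-series; mu = 5 gives D_5.

Type D_5, Milnor number mu = 5.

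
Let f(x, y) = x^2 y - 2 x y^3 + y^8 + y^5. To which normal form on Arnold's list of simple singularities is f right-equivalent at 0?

D_{9}

The Hessian of f at 0 is [[0, 0], [0, 0]] with rank 0, so corank 2. A Groebner basis of the Jacobian ideal J(f) in C{x,y} is {x^4, x^3*y + x^2/8 - x*y^2/8, -x^3 + x^2*y^2, -x*y + y^3}; counting standard monomials gives mu = 9. Corank 2; j^3 = x^2*y has shape L^2 M (L != M), so D-series; mu = 9 gives D_9.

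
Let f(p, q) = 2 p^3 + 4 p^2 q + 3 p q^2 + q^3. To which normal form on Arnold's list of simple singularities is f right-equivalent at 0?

The Hessian of f at 0 is [[0, 0], [0, 0]] with rank 0, so corank 2. A Groebner basis of the Jacobian ideal J(f) in C{p,q} is {q^3, p^2 - 3*q^2/2, p*q + 3*q^2/2}; counting standard monomials gives mu = 4. Corank 2; j^3 = (p + q)*(2*p^2 + 2*p*q + q^2) splits into three distinct lines over C (the quadratic factor has nonzero discriminant), so D_4.

D_{4}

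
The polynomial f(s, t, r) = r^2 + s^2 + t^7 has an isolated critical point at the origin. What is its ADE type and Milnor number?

Type A_6, Milnor number mu = 6.

The Hessian of f at 0 has rank 2. Corank 1: A-series; mu = 6 gives A_6.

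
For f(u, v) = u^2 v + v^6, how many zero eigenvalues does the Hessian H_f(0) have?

Hessian at 0 has rank 0.

2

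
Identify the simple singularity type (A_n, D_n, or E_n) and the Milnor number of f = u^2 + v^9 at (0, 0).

Type A_8, Milnor number mu = 8.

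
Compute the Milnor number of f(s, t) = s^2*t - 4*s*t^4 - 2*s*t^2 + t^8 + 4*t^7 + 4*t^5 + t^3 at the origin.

The Hessian of f at 0 has rank 0. Corank 2; j^3 = t*(s - t)^2 has shape L^2 M (L != M), so D-series; mu = 9 gives D_9.

9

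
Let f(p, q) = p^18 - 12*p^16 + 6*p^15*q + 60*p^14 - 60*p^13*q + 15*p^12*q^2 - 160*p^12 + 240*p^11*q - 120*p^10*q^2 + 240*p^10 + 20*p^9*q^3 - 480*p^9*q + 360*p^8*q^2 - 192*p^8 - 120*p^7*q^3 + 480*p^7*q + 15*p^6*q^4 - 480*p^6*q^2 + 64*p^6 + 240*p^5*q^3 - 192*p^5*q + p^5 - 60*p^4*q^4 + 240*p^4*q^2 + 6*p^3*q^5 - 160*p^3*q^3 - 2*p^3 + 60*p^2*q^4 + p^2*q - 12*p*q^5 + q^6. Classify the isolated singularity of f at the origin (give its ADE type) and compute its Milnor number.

Type D7, Milnor number mu = 7.

The Hessian of f at 0 is [[0, 0], [0, 0]] with rank 0, so corank 2. A Groebner basis of the Jacobian ideal J(f) in C{p,q} is {p*q/12 + q^5, p*q^2, p^2 - p*q/2}; counting standard monomials gives mu = 7. Corank 2; j^3 = -p^2*(2*p - q) has shape L^2 M (L != M), so D-series; mu = 7 gives D_7.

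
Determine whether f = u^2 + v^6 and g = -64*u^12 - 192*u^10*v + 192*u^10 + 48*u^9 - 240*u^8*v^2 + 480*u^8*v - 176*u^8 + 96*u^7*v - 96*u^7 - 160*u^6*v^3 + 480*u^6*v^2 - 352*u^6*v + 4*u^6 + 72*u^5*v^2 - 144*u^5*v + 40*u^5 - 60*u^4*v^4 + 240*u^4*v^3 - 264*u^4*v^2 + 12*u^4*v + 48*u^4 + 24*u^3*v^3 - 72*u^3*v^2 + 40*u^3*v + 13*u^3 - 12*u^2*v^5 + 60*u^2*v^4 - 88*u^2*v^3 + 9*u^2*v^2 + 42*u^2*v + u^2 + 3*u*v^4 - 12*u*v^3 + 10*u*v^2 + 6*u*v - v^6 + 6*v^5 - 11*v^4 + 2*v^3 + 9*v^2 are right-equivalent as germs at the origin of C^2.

The Hessian of f at 0 is [[2, 0], [0, 0]] with rank 1, so corank 1. A Groebner basis of the Jacobian ideal J(f) in C{u,v} is {v^5, u}; counting standard monomials gives mu = 5. Corank 1: A-series; mu = 5 gives A_5. The Hessian of g at 0 is [[2, 6], [6, 18]] with rank 1, so corank 1. A Groebner basis of the Jacobian ideal J(g) in C{u,v} is {v^2, u + 3*v}; counting standard monomials gives mu = 2. Corank 1: A-series; mu = 2 gives A_2. f is A_5 but g is A_2, hence not right-equivalent.

No.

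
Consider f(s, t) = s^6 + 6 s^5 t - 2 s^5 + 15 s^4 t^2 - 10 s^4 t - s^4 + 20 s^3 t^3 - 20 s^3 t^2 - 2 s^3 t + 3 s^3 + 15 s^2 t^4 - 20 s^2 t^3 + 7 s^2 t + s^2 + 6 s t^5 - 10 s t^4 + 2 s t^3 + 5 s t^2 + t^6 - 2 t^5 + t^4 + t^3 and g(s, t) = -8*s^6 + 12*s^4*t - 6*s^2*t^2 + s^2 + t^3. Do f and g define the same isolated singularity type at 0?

Yes.

The Hessian of f at 0 has rank 1. Corank 1: A-series; mu = 2 gives A_2. The Hessian of g at 0 has rank 1. Corank 1: A-series; mu = 2 gives A_2. Both have type A_2, hence right-equivalent.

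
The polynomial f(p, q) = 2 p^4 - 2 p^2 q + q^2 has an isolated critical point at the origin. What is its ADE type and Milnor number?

The Hessian of f at 0 is [[0, 0], [0, 2]] with rank 1, so corank 1. A Groebner basis of the Jacobian ideal J(f) in C{p,q} is {p^2 - q, p*q, q^2}; counting standard monomials gives mu = 3. Corank 1: A-series; mu = 3 gives A_3.

Type A3, Milnor number mu = 3.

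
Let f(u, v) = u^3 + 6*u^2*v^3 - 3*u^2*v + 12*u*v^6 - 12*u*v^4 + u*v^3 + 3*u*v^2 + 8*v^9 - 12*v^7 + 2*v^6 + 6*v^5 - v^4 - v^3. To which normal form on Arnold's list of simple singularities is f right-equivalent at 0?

E_7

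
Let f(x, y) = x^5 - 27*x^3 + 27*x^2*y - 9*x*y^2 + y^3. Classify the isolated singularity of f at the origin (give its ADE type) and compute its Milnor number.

Type E_8, Milnor number mu = 8.

The Hessian of f at 0 is [[0, 0], [0, 0]] with rank 0, so corank 2. A Groebner basis of the Jacobian ideal J(f) in C{x,y} is {y^5, x*y^3 - y^4/4, x^2 - 2*x*y/3 + y^2/9}; counting standard monomials gives mu = 8. Corank 2; j^3 = -(3*x - y)^3 is a perfect cube, so E-series; the 5-jet and mu = 8 give E_8.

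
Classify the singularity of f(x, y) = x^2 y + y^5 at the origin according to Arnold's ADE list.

D_{6}

The Hessian of f at 0 is [[0, 0], [0, 0]] with rank 0, so corank 2. A Groebner basis of the Jacobian ideal J(f) in C{x,y} is {x^2/5 + y^4, x^3, x*y}; counting standard monomials gives mu = 6. Corank 2; j^3 = x^2*y has shape L^2 M (L != M), so D-series; mu = 6 gives D_6.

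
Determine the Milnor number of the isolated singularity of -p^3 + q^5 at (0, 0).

The Hessian of f at 0 is [[0, 0], [0, 0]] with rank 0, so corank 2. A Groebner basis of the Jacobian ideal J(f) in C{p,q} is {q^4, p^2}; counting standard monomials gives mu = 8. Corank 2; j^3 = -p^3 is a perfect cube, so E-series; the 5-jet and mu = 8 give E_8.

8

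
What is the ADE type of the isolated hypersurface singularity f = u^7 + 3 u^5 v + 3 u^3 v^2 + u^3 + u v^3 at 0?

The Hessian of f at 0 is [[0, 0], [0, 0]] with rank 0, so corank 2. A Groebner basis of the Jacobian ideal J(f) in C{u,v} is {u^3, u*v^2, 3*u^2 + v^3}; counting standard monomials gives mu = 7. Corank 2; j^3 = u^3 is a perfect cube, so E-series; the 4-jet and mu = 7 give E_7.

E_7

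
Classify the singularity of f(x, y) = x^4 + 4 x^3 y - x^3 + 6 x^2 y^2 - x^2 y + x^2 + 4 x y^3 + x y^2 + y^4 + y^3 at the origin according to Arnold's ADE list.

A_{2}

The Hessian of f at 0 has rank 1. Corank 1: A-series; mu = 2 gives A_2.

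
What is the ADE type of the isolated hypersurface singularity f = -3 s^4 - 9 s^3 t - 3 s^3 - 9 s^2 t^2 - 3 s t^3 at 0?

The Hessian of f at 0 is [[0, 0], [0, 0]] with rank 0, so corank 2. A Groebner basis of the Jacobian ideal J(f) in C{s,t} is {3*s^2 + t^4 + t^3, s^3, s^2*t - s^2 - t^3/3, 2*s^2 + s*t^2 + 2*t^3/3}; counting standard monomials gives mu = 7. Corank 2; j^3 = -3*s^3 is a perfect cube, so E-series; the 4-jet and mu = 7 give E_7.

E7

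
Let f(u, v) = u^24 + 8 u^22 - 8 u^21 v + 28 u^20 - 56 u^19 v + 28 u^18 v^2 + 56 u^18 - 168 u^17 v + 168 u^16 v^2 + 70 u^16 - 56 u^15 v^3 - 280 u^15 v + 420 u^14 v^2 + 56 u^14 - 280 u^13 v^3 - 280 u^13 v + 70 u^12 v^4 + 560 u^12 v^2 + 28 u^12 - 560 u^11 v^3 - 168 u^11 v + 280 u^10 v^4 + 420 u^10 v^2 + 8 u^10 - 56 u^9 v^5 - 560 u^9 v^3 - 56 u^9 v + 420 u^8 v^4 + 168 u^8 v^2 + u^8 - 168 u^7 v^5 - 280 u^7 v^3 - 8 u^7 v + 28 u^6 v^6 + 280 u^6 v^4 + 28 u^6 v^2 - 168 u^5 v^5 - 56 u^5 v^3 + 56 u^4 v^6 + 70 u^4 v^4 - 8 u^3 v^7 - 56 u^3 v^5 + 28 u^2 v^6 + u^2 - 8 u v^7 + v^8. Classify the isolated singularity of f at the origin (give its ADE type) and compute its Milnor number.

Type A_{7}, Milnor number mu = 7.

The Hessian of f at 0 has rank 1. Corank 1: A-series; mu = 7 gives A_7.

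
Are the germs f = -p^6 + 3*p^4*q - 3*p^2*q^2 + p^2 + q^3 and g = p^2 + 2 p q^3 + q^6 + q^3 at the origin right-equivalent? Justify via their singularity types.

Yes.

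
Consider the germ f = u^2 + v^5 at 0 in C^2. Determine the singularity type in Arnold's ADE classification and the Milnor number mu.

The Hessian of f at 0 has rank 1. Corank 1: A-series; mu = 4 gives A_4.

Type A_{4}, Milnor number mu = 4.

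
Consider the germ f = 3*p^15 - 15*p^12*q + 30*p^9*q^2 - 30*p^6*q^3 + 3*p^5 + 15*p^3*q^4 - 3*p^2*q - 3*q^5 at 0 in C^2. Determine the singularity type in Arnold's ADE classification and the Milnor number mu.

Type D_6, Milnor number mu = 6.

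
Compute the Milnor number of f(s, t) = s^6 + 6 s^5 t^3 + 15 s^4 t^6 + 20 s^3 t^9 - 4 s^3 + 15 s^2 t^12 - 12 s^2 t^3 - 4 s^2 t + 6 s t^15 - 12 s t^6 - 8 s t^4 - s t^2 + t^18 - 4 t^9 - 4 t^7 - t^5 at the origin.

7

The Hessian of f at 0 has rank 0. Corank 2; j^3 = -s*(2*s + t)^2 has shape L^2 M (L != M), so D-series; mu = 7 gives D_7.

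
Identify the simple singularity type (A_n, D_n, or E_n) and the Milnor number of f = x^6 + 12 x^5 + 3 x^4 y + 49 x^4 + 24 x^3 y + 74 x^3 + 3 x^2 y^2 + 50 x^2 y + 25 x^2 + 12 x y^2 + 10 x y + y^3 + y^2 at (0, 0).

The Hessian of f at 0 has rank 1. Corank 1: A-series; mu = 2 gives A_2.

Type A_2, Milnor number mu = 2.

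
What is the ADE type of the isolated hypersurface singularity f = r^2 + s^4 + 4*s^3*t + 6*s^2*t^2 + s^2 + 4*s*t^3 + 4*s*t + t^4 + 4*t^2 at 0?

The Hessian of f at 0 has rank 2. Corank 1: A-series; mu = 3 gives A_3.

A3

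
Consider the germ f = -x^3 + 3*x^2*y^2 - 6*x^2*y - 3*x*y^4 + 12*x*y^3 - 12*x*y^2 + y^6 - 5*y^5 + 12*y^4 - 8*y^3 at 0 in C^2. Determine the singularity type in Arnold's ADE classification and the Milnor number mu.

Type E_{8}, Milnor number mu = 8.

The Hessian of f at 0 is [[0, 0], [0, 0]] with rank 0, so corank 2. A Groebner basis of the Jacobian ideal J(f) in C{x,y} is {y^4, x^3 + 6*x^2*y + 6*x^2 + 24*x*y - 16*y^3 + 24*y^2, -x^2/2 + x*y^2 - 2*x*y + 2*y^3 - 2*y^2}; counting standard monomials gives mu = 8. Corank 2; j^3 = -(x + 2*y)^3 is a perfect cube, so E-series; the 5-jet and mu = 8 give E_8.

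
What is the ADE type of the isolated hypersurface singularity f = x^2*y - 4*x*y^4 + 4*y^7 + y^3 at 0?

D4

The Hessian of f at 0 has rank 0. Corank 2; j^3 = y*(x^2 + y^2) splits into three distinct lines over C (the quadratic factor has nonzero discriminant), so D_4.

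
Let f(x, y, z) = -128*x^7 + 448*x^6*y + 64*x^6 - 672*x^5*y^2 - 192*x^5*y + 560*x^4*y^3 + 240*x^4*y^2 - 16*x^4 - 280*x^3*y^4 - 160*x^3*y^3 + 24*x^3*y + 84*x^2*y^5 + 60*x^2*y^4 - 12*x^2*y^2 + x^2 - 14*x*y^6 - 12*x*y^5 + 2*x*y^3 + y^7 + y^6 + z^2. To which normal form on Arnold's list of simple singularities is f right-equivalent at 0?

A6

The Hessian of f at 0 has rank 2. Corank 1: A-series; mu = 6 gives A_6.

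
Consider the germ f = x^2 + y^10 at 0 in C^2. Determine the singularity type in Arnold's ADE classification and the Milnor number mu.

Type A_{9}, Milnor number mu = 9.

The Hessian of f at 0 is [[2, 0], [0, 0]] with rank 1, so corank 1. A Groebner basis of the Jacobian ideal J(f) in C{x,y} is {y^9, x}; counting standard monomials gives mu = 9. Corank 1: A-series; mu = 9 gives A_9.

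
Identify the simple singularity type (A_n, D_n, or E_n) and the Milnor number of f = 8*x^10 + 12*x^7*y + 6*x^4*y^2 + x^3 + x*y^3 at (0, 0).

Type E_7, Milnor number mu = 7.

The Hessian of f at 0 has rank 0. Corank 2; j^3 = x^3 is a perfect cube, so E-series; the 4-jet and mu = 7 give E_7.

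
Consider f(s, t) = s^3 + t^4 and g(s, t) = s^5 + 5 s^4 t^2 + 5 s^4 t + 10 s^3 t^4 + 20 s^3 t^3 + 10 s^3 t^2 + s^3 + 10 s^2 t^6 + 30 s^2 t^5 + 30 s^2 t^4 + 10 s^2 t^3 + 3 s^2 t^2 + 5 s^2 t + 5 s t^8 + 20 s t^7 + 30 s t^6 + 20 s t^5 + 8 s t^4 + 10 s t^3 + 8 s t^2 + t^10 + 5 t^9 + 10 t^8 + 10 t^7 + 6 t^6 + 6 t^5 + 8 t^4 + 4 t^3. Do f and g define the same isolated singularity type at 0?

The Hessian of f at 0 is [[0, 0], [0, 0]] with rank 0, so corank 2. A Groebner basis of the Jacobian ideal J(f) in C{s,t} is {t^3, s^2}; counting standard monomials gives mu = 6. Corank 2; j^3 = s^3 is a perfect cube, so E-series; the 4-jet and mu = 6 give E_6. The Hessian of g at 0 is [[0, 0], [0, 0]] with rank 0, so corank 2. A Groebner basis of the Jacobian ideal J(g) in C{s,t} is {s^3 + 7*s^2 + 20*s*t + 12*t^2, s^2*t - 4*s^2 - 12*s*t - 8*t^2, 9*s^2/4 + s*t^2 + 7*s*t + 5*t^2, -5*s^2/4 - 4*s*t + t^3 - 3*t^2}; counting standard monomials gives mu = 6. Corank 2; j^3 = (s + t)*(s + 2*t)^2 has shape L^2 M (L != M), so D-series; mu = 6 gives D_6. f is E_6 but g is D_6, hence not right-equivalent.

No.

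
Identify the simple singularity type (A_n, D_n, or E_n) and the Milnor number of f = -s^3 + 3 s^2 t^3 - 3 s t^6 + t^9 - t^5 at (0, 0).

Type E8, Milnor number mu = 8.

The Hessian of f at 0 is [[0, 0], [0, 0]] with rank 0, so corank 2. A Groebner basis of the Jacobian ideal J(f) in C{s,t} is {-s^2/2 + s*t^3, t^4, s^3, s^2*t}; counting standard monomials gives mu = 8. Corank 2; j^3 = -s^3 is a perfect cube, so E-series; the 5-jet and mu = 8 give E_8.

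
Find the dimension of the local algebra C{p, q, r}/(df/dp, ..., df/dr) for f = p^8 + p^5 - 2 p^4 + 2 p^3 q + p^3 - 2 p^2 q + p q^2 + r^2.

The Hessian of f at 0 has rank 1. Corank 2; j^3 = p*(p - q)^2 has shape L^2 M (L != M), so D-series; mu = 9 gives D_9.

9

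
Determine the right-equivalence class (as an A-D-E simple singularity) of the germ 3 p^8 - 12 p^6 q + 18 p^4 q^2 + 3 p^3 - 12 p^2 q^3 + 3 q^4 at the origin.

E_{6}

The Hessian of f at 0 is [[0, 0], [0, 0]] with rank 0, so corank 2. A Groebner basis of the Jacobian ideal J(f) in C{p,q} is {q^3, p^2}; counting standard monomials gives mu = 6. Corank 2; j^3 = 3*p^3 is a perfect cube, so E-series; the 4-jet and mu = 6 give E_6.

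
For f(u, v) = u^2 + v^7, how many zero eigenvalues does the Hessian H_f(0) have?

Hessian at 0 has rank 1.

1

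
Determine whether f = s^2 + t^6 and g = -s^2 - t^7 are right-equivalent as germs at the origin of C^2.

No.

The Hessian of f at 0 has rank 1. Corank 1: A-series; mu = 5 gives A_5. The Hessian of g at 0 has rank 1. Corank 1: A-series; mu = 6 gives A_6. f is A_5 but g is A_6, hence not right-equivalent.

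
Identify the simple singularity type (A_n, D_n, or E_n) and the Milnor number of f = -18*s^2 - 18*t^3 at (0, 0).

Type A2, Milnor number mu = 2.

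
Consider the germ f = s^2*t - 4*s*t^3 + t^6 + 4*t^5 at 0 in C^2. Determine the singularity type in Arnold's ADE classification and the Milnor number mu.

Type D_{7}, Milnor number mu = 7.

The Hessian of f at 0 has rank 0. Corank 2; j^3 = s^2*t has shape L^2 M (L != M), so D-series; mu = 7 gives D_7.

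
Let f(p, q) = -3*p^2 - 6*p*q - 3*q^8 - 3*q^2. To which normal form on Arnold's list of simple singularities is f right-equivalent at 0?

A_{7}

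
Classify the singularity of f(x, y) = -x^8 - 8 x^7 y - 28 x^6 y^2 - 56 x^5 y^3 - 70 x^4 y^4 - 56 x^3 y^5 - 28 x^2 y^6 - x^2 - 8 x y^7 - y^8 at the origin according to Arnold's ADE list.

A_{7}

The Hessian of f at 0 has rank 1. Corank 1: A-series; mu = 7 gives A_7.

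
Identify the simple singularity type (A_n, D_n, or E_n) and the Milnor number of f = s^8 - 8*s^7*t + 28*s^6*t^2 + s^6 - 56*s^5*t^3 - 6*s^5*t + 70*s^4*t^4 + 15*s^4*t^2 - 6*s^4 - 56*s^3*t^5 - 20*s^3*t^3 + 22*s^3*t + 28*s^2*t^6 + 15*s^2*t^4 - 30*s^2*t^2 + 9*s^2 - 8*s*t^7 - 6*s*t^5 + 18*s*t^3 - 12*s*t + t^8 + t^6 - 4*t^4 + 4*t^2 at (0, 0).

Type A_7, Milnor number mu = 7.

The Hessian of f at 0 has rank 1. Corank 1: A-series; mu = 7 gives A_7.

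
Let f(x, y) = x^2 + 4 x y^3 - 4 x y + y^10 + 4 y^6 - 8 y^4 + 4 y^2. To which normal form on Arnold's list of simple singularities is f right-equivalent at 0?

A9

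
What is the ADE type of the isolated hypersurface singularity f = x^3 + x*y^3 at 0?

E7

The Hessian of f at 0 has rank 0. Corank 2; j^3 = x^3 is a perfect cube, so E-series; the 4-jet and mu = 7 give E_7.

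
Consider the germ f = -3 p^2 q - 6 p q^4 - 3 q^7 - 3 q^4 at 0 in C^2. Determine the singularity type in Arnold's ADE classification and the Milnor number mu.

Type D_5, Milnor number mu = 5.

The Hessian of f at 0 has rank 0. Corank 2; j^3 = -3*p^2*q has shape L^2 M (L != M), so D-series; mu = 5 gives D_5.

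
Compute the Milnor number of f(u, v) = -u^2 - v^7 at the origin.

6

The Hessian of f at 0 is [[-2, 0], [0, 0]] with rank 1, so corank 1. A Groebner basis of the Jacobian ideal J(f) in C{u,v} is {v^6, u}; counting standard monomials gives mu = 6. Corank 1: A-series; mu = 6 gives A_6.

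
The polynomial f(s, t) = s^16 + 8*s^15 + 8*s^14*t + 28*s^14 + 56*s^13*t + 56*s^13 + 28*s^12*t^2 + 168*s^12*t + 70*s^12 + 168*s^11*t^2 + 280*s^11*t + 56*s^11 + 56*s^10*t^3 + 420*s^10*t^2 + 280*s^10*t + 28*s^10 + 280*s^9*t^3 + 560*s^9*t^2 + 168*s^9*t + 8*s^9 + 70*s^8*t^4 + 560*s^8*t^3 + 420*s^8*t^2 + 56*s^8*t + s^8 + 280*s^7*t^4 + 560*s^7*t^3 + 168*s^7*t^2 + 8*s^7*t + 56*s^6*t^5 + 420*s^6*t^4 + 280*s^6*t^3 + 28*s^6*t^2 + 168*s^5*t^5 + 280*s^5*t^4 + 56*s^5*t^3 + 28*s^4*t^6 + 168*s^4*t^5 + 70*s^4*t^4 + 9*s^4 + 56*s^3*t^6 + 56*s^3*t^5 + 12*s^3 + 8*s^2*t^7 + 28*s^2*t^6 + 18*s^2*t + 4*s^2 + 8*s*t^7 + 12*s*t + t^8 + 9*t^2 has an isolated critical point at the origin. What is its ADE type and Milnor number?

Type A_7, Milnor number mu = 7.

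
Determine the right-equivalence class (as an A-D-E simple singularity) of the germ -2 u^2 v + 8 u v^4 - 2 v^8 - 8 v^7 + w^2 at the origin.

D_9

The Hessian of f at 0 has rank 1. Corank 2; j^3 = -2*u^2*v has shape L^2 M (L != M), so D-series; mu = 9 gives D_9.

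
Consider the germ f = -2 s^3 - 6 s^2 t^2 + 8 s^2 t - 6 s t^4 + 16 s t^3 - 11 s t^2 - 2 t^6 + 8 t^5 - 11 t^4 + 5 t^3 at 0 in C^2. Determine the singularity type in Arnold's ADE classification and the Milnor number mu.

The Hessian of f at 0 is [[0, 0], [0, 0]] with rank 0, so corank 2. A Groebner basis of the Jacobian ideal J(f) in C{s,t} is {t^3, s^2 + t^2/2, s*t - t^2/2}; counting standard monomials gives mu = 4. Corank 2; j^3 = -(s - t)*(2*s^2 - 6*s*t + 5*t^2) splits into three distinct lines over C (the quadratic factor has nonzero discriminant), so D_4.

Type D_{4}, Milnor number mu = 4.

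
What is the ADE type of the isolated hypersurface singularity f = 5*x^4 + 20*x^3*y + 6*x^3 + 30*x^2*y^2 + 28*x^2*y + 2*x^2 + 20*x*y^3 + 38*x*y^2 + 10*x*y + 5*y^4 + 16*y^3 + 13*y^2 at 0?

The Hessian of f at 0 is [[4, 10], [10, 26]] with rank 2, so corank 0. A Groebner basis of the Jacobian ideal J(f) in C{x,y} is {x, y}; counting standard monomials gives mu = 1. Corank 0: nondegenerate Morse point, so A_1.

A_{1}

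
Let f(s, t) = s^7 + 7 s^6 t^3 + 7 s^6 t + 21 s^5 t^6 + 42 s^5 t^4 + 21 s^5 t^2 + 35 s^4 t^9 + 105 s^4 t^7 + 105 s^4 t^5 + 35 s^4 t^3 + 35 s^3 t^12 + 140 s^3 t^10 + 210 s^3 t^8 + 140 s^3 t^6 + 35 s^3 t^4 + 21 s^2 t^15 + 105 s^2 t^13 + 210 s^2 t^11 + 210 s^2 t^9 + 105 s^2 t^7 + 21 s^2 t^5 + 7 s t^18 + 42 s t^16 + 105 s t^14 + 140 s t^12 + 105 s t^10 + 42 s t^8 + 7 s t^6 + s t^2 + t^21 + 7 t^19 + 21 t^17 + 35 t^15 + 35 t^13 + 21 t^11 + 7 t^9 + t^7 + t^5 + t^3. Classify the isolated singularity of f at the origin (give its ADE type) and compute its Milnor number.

Type D_{8}, Milnor number mu = 8.

The Hessian of f at 0 has rank 0. Corank 2; j^3 = t^2*(s + t) has shape L^2 M (L != M), so D-series; mu = 8 gives D_8.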